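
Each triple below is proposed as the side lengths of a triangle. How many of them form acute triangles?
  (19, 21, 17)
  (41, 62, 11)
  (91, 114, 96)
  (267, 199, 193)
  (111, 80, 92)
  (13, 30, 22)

4

(19,21,17): 17²+19² = 650 > 441 = 21² → acute
(41,62,11): 11+41 ≤ 62, not a triangle
(91,114,96): 91²+96² = 17497 > 12996 = 114² → acute
(267,199,193): 193²+199² = 76850 > 71289 = 267² → acute
(111,80,92): 80²+92² = 14864 > 12321 = 111² → acute
(13,30,22): 13²+22² = 653 < 900 = 30² → obtuse
4 of the 6 are acute.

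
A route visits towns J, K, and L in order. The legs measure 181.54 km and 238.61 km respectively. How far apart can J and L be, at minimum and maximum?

By the triangle inequality, |181.54 − 238.61| ≤ JL ≤ 181.54 + 238.61.

57.07 ≤ JL ≤ 420.15 km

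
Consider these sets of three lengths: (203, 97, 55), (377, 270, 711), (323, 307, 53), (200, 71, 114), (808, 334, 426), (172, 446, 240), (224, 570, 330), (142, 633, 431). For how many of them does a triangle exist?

1

(55,97,203): 55+97 ≤ 203 → not valid
(270,377,711): 270+377 ≤ 711 → not valid
(53,307,323): 53+307 > 323 → valid
(71,114,200): 71+114 ≤ 200 → not valid
(334,426,808): 334+426 ≤ 808 → not valid
(172,240,446): 172+240 ≤ 446 → not valid
(224,330,570): 224+330 ≤ 570 → not valid
(142,431,633): 142+431 ≤ 633 → not valid
1 of the 8 triples forms a triangle.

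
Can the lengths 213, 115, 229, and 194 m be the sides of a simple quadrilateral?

Yes

A quadrilateral exists iff every side is shorter than the sum of the others — equivalently, the longest side is less than the sum of the rest.
Longest side 229 < 522 (sum of the remaining 3), so yes.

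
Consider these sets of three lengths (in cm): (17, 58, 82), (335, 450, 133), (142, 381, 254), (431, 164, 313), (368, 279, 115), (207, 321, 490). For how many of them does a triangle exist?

5

(17,58,82): 17+58 ≤ 82 → not valid
(133,335,450): 133+335 > 450 → valid
(142,254,381): 142+254 > 381 → valid
(164,313,431): 164+313 > 431 → valid
(115,279,368): 115+279 > 368 → valid
(207,321,490): 207+321 > 490 → valid
5 of the 6 triples form a triangle.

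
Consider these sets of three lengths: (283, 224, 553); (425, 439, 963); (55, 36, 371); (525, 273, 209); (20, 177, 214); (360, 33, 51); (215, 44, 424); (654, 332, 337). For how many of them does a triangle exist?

1

(224,283,553): 224+283 ≤ 553 → not valid
(425,439,963): 425+439 ≤ 963 → not valid
(36,55,371): 36+55 ≤ 371 → not valid
(209,273,525): 209+273 ≤ 525 → not valid
(20,177,214): 20+177 ≤ 214 → not valid
(33,51,360): 33+51 ≤ 360 → not valid
(44,215,424): 44+215 ≤ 424 → not valid
(332,337,654): 332+337 > 654 → valid
1 of the 8 triples forms a triangle.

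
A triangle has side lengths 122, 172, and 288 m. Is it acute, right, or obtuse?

Compare the square of the longest side to the sum of squares of the other two: 122² + 172² = 44468 < 82944 = 288².

obtuse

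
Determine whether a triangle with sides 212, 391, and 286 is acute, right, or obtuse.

Compare the square of the longest side to the sum of squares of the other two: 212² + 286² = 126740 < 152881 = 391².

obtuse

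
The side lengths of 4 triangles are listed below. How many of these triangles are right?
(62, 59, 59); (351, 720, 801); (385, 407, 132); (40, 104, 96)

(62,59,59): 59²+59² = 6962 > 3844 = 62² → acute
(351,720,801): 351²+720² = 641601 = 801² → right
(385,407,132): 132²+385² = 165649 = 407² → right
(40,104,96): 40²+96² = 10816 = 104² → right
3 of the 4 are right.

3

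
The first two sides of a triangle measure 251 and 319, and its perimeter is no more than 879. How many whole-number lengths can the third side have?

Triangle inequality: 68 < x < 570. Perimeter ≤ 879 gives x ≤ 879 − 251 − 319 = 309.
So 68 < x ≤ 309; integers 69 through 309: 241 values.

241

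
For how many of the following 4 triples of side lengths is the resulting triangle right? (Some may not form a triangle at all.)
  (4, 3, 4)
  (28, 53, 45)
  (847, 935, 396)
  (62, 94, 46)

2

(4,3,4): 3²+4² = 25 > 16 = 4² → acute
(28,53,45): 28²+45² = 2809 = 53² → right
(847,935,396): 396²+847² = 874225 = 935² → right
(62,94,46): 46²+62² = 5960 < 8836 = 94² → obtuse
2 of the 4 are right.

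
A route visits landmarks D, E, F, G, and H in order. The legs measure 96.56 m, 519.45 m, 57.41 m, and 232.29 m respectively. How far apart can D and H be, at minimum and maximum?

The maximum is all hops collinear in one direction: 96.56 + 519.45 + 57.41 + 232.29 = 905.71.
The longest hop is 519.45; the others sum to 386.26. Folding the others back against it leaves at least 519.45 − 386.26 = 133.19.

133.19 ≤ DH ≤ 905.71 m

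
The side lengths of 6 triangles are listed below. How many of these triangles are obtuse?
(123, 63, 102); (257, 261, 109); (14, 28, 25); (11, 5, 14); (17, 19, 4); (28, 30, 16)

(123,63,102): 63²+102² = 14373 < 15129 = 123² → obtuse
(257,261,109): 109²+257² = 77930 > 68121 = 261² → acute
(14,28,25): 14²+25² = 821 > 784 = 28² → acute
(11,5,14): 5²+11² = 146 < 196 = 14² → obtuse
(17,19,4): 4²+17² = 305 < 361 = 19² → obtuse
(28,30,16): 16²+28² = 1040 > 900 = 30² → acute
3 of the 6 are obtuse.

3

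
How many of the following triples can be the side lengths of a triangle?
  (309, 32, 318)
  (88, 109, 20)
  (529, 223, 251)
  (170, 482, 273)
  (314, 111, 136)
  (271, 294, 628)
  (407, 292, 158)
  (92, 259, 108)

2

(32,309,318): 32+309 > 318 → valid
(20,88,109): 20+88 ≤ 109 → not valid
(223,251,529): 223+251 ≤ 529 → not valid
(170,273,482): 170+273 ≤ 482 → not valid
(111,136,314): 111+136 ≤ 314 → not valid
(271,294,628): 271+294 ≤ 628 → not valid
(158,292,407): 158+292 > 407 → valid
(92,108,259): 92+108 ≤ 259 → not valid
2 of the 8 triples form a triangle.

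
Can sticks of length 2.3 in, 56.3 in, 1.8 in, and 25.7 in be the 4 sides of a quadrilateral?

For a quadrilateral, each side must be shorter than the sum of the others.
Here the longest side is 56.3, but the remaining 3 sides sum to only 29.8.

No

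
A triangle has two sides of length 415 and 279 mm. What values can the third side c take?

136 < c < 694 (mm)

By the triangle inequality, c must be less than 415 + 279 = 694 and greater than |415 − 279| = 136.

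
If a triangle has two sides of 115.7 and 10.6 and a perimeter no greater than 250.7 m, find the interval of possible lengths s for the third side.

Triangle inequality alone gives 105.1 < s < 126.3.
The perimeter condition gives s ≤ 250.7 − 115.7 − 10.6 = 124.4.
Intersecting the two: 105.1 < s ≤ 124.4.

105.1 < s ≤ 124.4 m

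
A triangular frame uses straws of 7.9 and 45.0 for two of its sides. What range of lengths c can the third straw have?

By the triangle inequality, c must be less than 7.9 + 45.0 = 52.9 and greater than |7.9 − 45.0| = 37.1.

37.1 < c < 52.9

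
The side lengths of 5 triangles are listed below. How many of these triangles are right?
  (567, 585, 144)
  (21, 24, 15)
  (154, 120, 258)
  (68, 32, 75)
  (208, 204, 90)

(567,585,144): 144²+567² = 342225 = 585² → right
(21,24,15): 15²+21² = 666 > 576 = 24² → acute
(154,120,258): 120²+154² = 38116 < 66564 = 258² → obtuse
(68,32,75): 32²+68² = 5648 > 5625 = 75² → acute
(208,204,90): 90²+204² = 49716 > 43264 = 208² → acute
1 of the 5 is right.

1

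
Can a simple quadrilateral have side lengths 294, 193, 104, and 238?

A quadrilateral exists iff every side is shorter than the sum of the others — equivalently, the longest side is less than the sum of the rest.
Longest side 294 < 535 (sum of the remaining 3), so yes.

Yes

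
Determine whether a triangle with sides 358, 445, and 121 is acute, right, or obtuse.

Compare the square of the longest side to the sum of squares of the other two: 121² + 358² = 142805 < 198025 = 445².

obtuse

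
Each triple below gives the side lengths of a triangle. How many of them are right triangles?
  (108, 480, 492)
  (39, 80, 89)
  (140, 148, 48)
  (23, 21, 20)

3

(108,480,492): 108²+480² = 242064 = 492² → right
(39,80,89): 39²+80² = 7921 = 89² → right
(140,148,48): 48²+140² = 21904 = 148² → right
(23,21,20): 20²+21² = 841 > 529 = 23² → acute
3 of the 4 are right.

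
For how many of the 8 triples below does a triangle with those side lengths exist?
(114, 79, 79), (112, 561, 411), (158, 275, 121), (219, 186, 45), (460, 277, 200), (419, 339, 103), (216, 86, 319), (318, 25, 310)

6

(79,79,114): 79+79 > 114 → valid
(112,411,561): 112+411 ≤ 561 → not valid
(121,158,275): 121+158 > 275 → valid
(45,186,219): 45+186 > 219 → valid
(200,277,460): 200+277 > 460 → valid
(103,339,419): 103+339 > 419 → valid
(86,216,319): 86+216 ≤ 319 → not valid
(25,310,318): 25+310 > 318 → valid
6 of the 8 triples form a triangle.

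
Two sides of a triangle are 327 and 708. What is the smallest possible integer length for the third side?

The third side must be strictly greater than |327 − 708| = 381.
The smallest integer above 381 is 382.

382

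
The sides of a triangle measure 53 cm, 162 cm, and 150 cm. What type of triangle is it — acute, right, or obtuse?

obtuse

Compare the square of the longest side to the sum of squares of the other two: 53² + 150² = 25309 < 26244 = 162².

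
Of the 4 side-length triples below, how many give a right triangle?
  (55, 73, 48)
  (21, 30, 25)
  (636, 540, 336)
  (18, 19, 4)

2

(55,73,48): 48²+55² = 5329 = 73² → right
(21,30,25): 21²+25² = 1066 > 900 = 30² → acute
(636,540,336): 336²+540² = 404496 = 636² → right
(18,19,4): 4²+18² = 340 < 361 = 19² → obtuse
2 of the 4 are right.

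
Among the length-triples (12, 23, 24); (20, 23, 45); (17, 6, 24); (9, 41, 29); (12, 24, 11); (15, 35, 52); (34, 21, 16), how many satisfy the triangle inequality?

(12,23,24): 12+23 > 24 → valid
(20,23,45): 20+23 ≤ 45 → not valid
(6,17,24): 6+17 ≤ 24 → not valid
(9,29,41): 9+29 ≤ 41 → not valid
(11,12,24): 11+12 ≤ 24 → not valid
(15,35,52): 15+35 ≤ 52 → not valid
(16,21,34): 16+21 > 34 → valid
2 of the 7 triples form a triangle.

2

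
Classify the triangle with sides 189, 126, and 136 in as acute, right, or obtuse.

obtuse

Compare the square of the longest side to the sum of squares of the other two: 126² + 136² = 34372 < 35721 = 189².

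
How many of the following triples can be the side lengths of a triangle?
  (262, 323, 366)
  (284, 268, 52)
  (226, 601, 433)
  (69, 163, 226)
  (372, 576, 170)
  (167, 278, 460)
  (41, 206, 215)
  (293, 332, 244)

6

(262,323,366): 262+323 > 366 → valid
(52,268,284): 52+268 > 284 → valid
(226,433,601): 226+433 > 601 → valid
(69,163,226): 69+163 > 226 → valid
(170,372,576): 170+372 ≤ 576 → not valid
(167,278,460): 167+278 ≤ 460 → not valid
(41,206,215): 41+206 > 215 → valid
(244,293,332): 244+293 > 332 → valid
6 of the 8 triples form a triangle.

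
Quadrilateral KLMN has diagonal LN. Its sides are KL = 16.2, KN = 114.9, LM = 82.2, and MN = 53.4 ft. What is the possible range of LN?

98.7 < LN < 131.1

From triangle KLN: |16.2 − 114.9| < LN < 16.2 + 114.9, i.e. 98.7 < LN < 131.1.
From triangle MLN: 28.8 < LN < 135.6.
Both must hold, so LN lies in the intersection.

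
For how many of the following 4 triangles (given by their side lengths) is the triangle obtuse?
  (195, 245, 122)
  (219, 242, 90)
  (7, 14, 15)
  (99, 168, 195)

(195,245,122): 122²+195² = 52909 < 60025 = 245² → obtuse
(219,242,90): 90²+219² = 56061 < 58564 = 242² → obtuse
(7,14,15): 7²+14² = 245 > 225 = 15² → acute
(99,168,195): 99²+168² = 38025 = 195² → right
2 of the 4 are obtuse.

2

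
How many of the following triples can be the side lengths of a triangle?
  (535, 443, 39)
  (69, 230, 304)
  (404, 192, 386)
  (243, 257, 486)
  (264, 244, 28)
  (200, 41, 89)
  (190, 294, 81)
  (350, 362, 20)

4

(39,443,535): 39+443 ≤ 535 → not valid
(69,230,304): 69+230 ≤ 304 → not valid
(192,386,404): 192+386 > 404 → valid
(243,257,486): 243+257 > 486 → valid
(28,244,264): 28+244 > 264 → valid
(41,89,200): 41+89 ≤ 200 → not valid
(81,190,294): 81+190 ≤ 294 → not valid
(20,350,362): 20+350 > 362 → valid
4 of the 8 triples form a triangle.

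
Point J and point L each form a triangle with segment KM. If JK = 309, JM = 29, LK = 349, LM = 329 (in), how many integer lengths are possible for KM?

57

From triangle JKM: 280 < KM < 338.
From triangle LKM: 20 < KM < 678.
Intersection: 280 < KM < 338, so integers 281 through 337: 57 values.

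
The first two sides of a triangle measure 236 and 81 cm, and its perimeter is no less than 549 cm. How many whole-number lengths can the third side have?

85

Triangle inequality: 155 < x < 317. Perimeter ≥ 549 gives x ≥ 549 − 236 − 81 = 232.
So 232 ≤ x < 317; integers 232 through 316: 85 values.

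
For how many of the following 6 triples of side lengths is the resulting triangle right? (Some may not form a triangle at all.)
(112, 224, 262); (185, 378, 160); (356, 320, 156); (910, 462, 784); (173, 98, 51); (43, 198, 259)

2

(112,224,262): 112²+224² = 62720 < 68644 = 262² → obtuse
(185,378,160): 160+185 ≤ 378, not a triangle
(356,320,156): 156²+320² = 126736 = 356² → right
(910,462,784): 462²+784² = 828100 = 910² → right
(173,98,51): 51+98 ≤ 173, not a triangle
(43,198,259): 43+198 ≤ 259, not a triangle
2 of the 6 are right.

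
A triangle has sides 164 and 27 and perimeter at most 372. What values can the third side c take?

Triangle inequality alone gives 137 < c < 191.
The perimeter condition gives c ≤ 372 − 164 − 27 = 181.
Intersecting the two: 137 < c ≤ 181.

137 < c ≤ 181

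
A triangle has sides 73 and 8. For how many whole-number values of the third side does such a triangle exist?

The third side lies in the open interval (65, 81).
Integers from 66 to 80 inclusive: 80 − 66 + 1 = 15.

15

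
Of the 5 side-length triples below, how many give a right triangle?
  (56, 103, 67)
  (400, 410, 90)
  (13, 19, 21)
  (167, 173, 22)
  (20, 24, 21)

1

(56,103,67): 56²+67² = 7625 < 10609 = 103² → obtuse
(400,410,90): 90²+400² = 168100 = 410² → right
(13,19,21): 13²+19² = 530 > 441 = 21² → acute
(167,173,22): 22²+167² = 28373 < 29929 = 173² → obtuse
(20,24,21): 20²+21² = 841 > 576 = 24² → acute
1 of the 5 is right.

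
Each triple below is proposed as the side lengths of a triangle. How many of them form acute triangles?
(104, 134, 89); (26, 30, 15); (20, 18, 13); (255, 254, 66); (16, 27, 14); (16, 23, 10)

(104,134,89): 89²+104² = 18737 > 17956 = 134² → acute
(26,30,15): 15²+26² = 901 > 900 = 30² → acute
(20,18,13): 13²+18² = 493 > 400 = 20² → acute
(255,254,66): 66²+254² = 68872 > 65025 = 255² → acute
(16,27,14): 14²+16² = 452 < 729 = 27² → obtuse
(16,23,10): 10²+16² = 356 < 529 = 23² → obtuse
4 of the 6 are acute.

4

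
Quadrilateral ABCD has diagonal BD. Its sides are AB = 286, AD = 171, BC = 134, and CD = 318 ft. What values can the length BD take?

184 < BD < 452

From triangle ABD: |286 − 171| < BD < 286 + 171, i.e. 115 < BD < 457.
From triangle CBD: 184 < BD < 452.
Both must hold, so BD lies in the intersection.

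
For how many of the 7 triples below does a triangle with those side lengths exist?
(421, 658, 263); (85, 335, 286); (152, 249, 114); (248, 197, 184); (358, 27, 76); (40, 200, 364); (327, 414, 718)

(263,421,658): 263+421 > 658 → valid
(85,286,335): 85+286 > 335 → valid
(114,152,249): 114+152 > 249 → valid
(184,197,248): 184+197 > 248 → valid
(27,76,358): 27+76 ≤ 358 → not valid
(40,200,364): 40+200 ≤ 364 → not valid
(327,414,718): 327+414 > 718 → valid
5 of the 7 triples form a triangle.

5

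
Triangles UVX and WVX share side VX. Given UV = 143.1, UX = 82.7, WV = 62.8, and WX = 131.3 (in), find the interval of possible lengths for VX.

From triangle UVX: |143.1 − 82.7| < VX < 143.1 + 82.7, i.e. 60.4 < VX < 225.8.
From triangle WVX: 68.5 < VX < 194.1.
Both must hold, so VX lies in the intersection.

68.5 < VX < 194.1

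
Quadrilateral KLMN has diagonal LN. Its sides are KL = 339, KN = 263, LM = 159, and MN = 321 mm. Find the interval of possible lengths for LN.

From triangle KLN: |339 − 263| < LN < 339 + 263, i.e. 76 < LN < 602.
From triangle MLN: 162 < LN < 480.
Both must hold, so LN lies in the intersection.

162 < LN < 480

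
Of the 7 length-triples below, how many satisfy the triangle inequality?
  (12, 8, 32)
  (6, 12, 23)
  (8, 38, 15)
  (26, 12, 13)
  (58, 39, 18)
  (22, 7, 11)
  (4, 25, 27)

(8,12,32): 8+12 ≤ 32 → not valid
(6,12,23): 6+12 ≤ 23 → not valid
(8,15,38): 8+15 ≤ 38 → not valid
(12,13,26): 12+13 ≤ 26 → not valid
(18,39,58): 18+39 ≤ 58 → not valid
(7,11,22): 7+11 ≤ 22 → not valid
(4,25,27): 4+25 > 27 → valid
1 of the 7 triples forms a triangle.

1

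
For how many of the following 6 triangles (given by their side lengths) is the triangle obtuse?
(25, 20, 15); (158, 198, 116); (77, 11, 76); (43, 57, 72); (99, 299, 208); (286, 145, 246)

5

(25,20,15): 15²+20² = 625 = 25² → right
(158,198,116): 116²+158² = 38420 < 39204 = 198² → obtuse
(77,11,76): 11²+76² = 5897 < 5929 = 77² → obtuse
(43,57,72): 43²+57² = 5098 < 5184 = 72² → obtuse
(99,299,208): 99²+208² = 53065 < 89401 = 299² → obtuse
(286,145,246): 145²+246² = 81541 < 81796 = 286² → obtuse
5 of the 6 are obtuse.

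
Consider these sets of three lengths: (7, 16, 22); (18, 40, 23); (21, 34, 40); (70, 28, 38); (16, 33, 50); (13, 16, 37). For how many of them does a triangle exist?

(7,16,22): 7+16 > 22 → valid
(18,23,40): 18+23 > 40 → valid
(21,34,40): 21+34 > 40 → valid
(28,38,70): 28+38 ≤ 70 → not valid
(16,33,50): 16+33 ≤ 50 → not valid
(13,16,37): 13+16 ≤ 37 → not valid
3 of the 6 triples form a triangle.

3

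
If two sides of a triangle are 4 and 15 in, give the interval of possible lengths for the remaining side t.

11 < t < 19

By the triangle inequality, t must be less than 4 + 15 = 19 and greater than |4 − 15| = 11.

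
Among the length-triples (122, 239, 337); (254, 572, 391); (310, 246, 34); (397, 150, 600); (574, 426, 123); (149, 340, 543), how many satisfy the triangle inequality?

2

(122,239,337): 122+239 > 337 → valid
(254,391,572): 254+391 > 572 → valid
(34,246,310): 34+246 ≤ 310 → not valid
(150,397,600): 150+397 ≤ 600 → not valid
(123,426,574): 123+426 ≤ 574 → not valid
(149,340,543): 149+340 ≤ 543 → not valid
2 of the 6 triples form a triangle.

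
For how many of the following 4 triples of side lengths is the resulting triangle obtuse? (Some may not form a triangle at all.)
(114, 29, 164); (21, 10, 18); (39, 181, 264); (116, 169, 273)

(114,29,164): 29+114 ≤ 164, not a triangle
(21,10,18): 10²+18² = 424 < 441 = 21² → obtuse
(39,181,264): 39+181 ≤ 264, not a triangle
(116,169,273): 116²+169² = 42017 < 74529 = 273² → obtuse
2 of the 4 are obtuse.

2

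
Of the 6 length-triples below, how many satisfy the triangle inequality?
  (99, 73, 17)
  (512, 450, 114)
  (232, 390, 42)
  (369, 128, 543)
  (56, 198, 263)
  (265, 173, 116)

2

(17,73,99): 17+73 ≤ 99 → not valid
(114,450,512): 114+450 > 512 → valid
(42,232,390): 42+232 ≤ 390 → not valid
(128,369,543): 128+369 ≤ 543 → not valid
(56,198,263): 56+198 ≤ 263 → not valid
(116,173,265): 116+173 > 265 → valid
2 of the 6 triples form a triangle.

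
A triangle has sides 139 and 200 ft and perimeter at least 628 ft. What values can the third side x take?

Triangle inequality alone gives 61 < x < 339.
The perimeter condition gives x ≥ 628 − 139 − 200 = 289.
Intersecting the two: 289 ≤ x < 339.

289 ≤ x < 339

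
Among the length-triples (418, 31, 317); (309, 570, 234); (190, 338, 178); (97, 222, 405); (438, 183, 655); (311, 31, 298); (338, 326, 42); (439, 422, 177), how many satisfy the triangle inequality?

4

(31,317,418): 31+317 ≤ 418 → not valid
(234,309,570): 234+309 ≤ 570 → not valid
(178,190,338): 178+190 > 338 → valid
(97,222,405): 97+222 ≤ 405 → not valid
(183,438,655): 183+438 ≤ 655 → not valid
(31,298,311): 31+298 > 311 → valid
(42,326,338): 42+326 > 338 → valid
(177,422,439): 177+422 > 439 → valid
4 of the 8 triples form a triangle.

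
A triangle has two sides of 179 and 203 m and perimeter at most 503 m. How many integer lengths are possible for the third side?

Triangle inequality: 24 < x < 382. Perimeter ≤ 503 gives x ≤ 503 − 179 − 203 = 121.
So 24 < x ≤ 121; integers 25 through 121: 97 values.

97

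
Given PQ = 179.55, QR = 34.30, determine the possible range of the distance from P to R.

145.25 ≤ PR ≤ 213.85

By the triangle inequality, |179.55 − 34.30| ≤ PR ≤ 179.55 + 34.30.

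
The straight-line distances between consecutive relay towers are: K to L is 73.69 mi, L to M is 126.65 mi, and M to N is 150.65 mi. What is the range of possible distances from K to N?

The maximum is all hops collinear in one direction: 73.69 + 126.65 + 150.65 = 350.99.
The longest hop is 150.65; the others sum to 200.34. Since 150.65 ≤ 200.34, the path can fold back on itself completely, so the minimum distance is 0.

0 ≤ KN ≤ 350.99 mi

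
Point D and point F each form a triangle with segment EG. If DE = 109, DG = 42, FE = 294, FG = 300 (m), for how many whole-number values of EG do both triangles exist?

83

From triangle DEG: 67 < EG < 151.
From triangle FEG: 6 < EG < 594.
Intersection: 67 < EG < 151, so integers 68 through 150: 83 values.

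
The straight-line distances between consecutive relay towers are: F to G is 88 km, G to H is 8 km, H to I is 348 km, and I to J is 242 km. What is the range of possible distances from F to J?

The maximum is all hops collinear in one direction: 88 + 8 + 348 + 242 = 686.
The longest hop is 348; the others sum to 338. Folding the others back against it leaves at least 348 − 338 = 10.

10 ≤ FJ ≤ 686 km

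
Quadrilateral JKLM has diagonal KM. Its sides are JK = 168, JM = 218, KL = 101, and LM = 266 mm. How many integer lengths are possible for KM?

201

From triangle JKM: 50 < KM < 386.
From triangle LKM: 165 < KM < 367.
Intersection: 165 < KM < 367, so integers 166 through 366: 201 values.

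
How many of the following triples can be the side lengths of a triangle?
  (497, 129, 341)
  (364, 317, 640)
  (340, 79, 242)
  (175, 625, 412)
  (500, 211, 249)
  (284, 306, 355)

(129,341,497): 129+341 ≤ 497 → not valid
(317,364,640): 317+364 > 640 → valid
(79,242,340): 79+242 ≤ 340 → not valid
(175,412,625): 175+412 ≤ 625 → not valid
(211,249,500): 211+249 ≤ 500 → not valid
(284,306,355): 284+306 > 355 → valid
2 of the 6 triples form a triangle.

2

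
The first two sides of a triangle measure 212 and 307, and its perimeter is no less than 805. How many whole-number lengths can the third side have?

233

Triangle inequality: 95 < x < 519. Perimeter ≥ 805 gives x ≥ 805 − 212 − 307 = 286.
So 286 ≤ x < 519; integers 286 through 518: 233 values.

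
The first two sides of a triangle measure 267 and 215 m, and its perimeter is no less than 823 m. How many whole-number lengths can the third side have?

141

Triangle inequality: 52 < x < 482. Perimeter ≥ 823 gives x ≥ 823 − 267 − 215 = 341.
So 341 ≤ x < 482; integers 341 through 481: 141 values.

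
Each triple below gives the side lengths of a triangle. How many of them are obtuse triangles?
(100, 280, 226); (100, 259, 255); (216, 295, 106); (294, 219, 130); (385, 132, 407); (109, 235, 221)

(100,280,226): 100²+226² = 61076 < 78400 = 280² → obtuse
(100,259,255): 100²+255² = 75025 > 67081 = 259² → acute
(216,295,106): 106²+216² = 57892 < 87025 = 295² → obtuse
(294,219,130): 130²+219² = 64861 < 86436 = 294² → obtuse
(385,132,407): 132²+385² = 165649 = 407² → right
(109,235,221): 109²+221² = 60722 > 55225 = 235² → acute
3 of the 6 are obtuse.

3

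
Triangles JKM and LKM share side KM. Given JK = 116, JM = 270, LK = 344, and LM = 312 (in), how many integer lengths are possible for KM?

From triangle JKM: 154 < KM < 386.
From triangle LKM: 32 < KM < 656.
Intersection: 154 < KM < 386, so integers 155 through 385: 231 values.

231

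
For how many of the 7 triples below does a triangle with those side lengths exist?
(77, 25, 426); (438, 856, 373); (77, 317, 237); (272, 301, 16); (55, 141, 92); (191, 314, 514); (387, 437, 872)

1

(25,77,426): 25+77 ≤ 426 → not valid
(373,438,856): 373+438 ≤ 856 → not valid
(77,237,317): 77+237 ≤ 317 → not valid
(16,272,301): 16+272 ≤ 301 → not valid
(55,92,141): 55+92 > 141 → valid
(191,314,514): 191+314 ≤ 514 → not valid
(387,437,872): 387+437 ≤ 872 → not valid
1 of the 7 triples forms a triangle.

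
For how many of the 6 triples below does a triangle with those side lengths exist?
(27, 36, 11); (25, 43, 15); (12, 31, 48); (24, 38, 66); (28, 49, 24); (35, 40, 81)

2

(11,27,36): 11+27 > 36 → valid
(15,25,43): 15+25 ≤ 43 → not valid
(12,31,48): 12+31 ≤ 48 → not valid
(24,38,66): 24+38 ≤ 66 → not valid
(24,28,49): 24+28 > 49 → valid
(35,40,81): 35+40 ≤ 81 → not valid
2 of the 6 triples form a triangle.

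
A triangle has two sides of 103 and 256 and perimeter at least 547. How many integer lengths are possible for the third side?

Triangle inequality: 153 < x < 359. Perimeter ≥ 547 gives x ≥ 547 − 103 − 256 = 188.
So 188 ≤ x < 359; integers 188 through 358: 171 values.

171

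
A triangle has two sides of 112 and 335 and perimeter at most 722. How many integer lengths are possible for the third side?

52

Triangle inequality: 223 < x < 447. Perimeter ≤ 722 gives x ≤ 722 − 112 − 335 = 275.
So 223 < x ≤ 275; integers 224 through 275: 52 values.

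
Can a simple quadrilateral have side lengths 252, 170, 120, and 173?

A quadrilateral exists iff every side is shorter than the sum of the others — equivalently, the longest side is less than the sum of the rest.
Longest side 252 < 463 (sum of the remaining 3), so yes.

Yes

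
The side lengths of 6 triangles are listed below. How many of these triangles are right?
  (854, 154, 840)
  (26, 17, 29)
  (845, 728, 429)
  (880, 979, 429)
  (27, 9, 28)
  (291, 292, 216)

3

(854,154,840): 154²+840² = 729316 = 854² → right
(26,17,29): 17²+26² = 965 > 841 = 29² → acute
(845,728,429): 429²+728² = 714025 = 845² → right
(880,979,429): 429²+880² = 958441 = 979² → right
(27,9,28): 9²+27² = 810 > 784 = 28² → acute
(291,292,216): 216²+291² = 131337 > 85264 = 292² → acute
3 of the 6 are right.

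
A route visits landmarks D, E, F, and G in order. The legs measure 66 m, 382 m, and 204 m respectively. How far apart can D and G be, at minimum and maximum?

The maximum is all hops collinear in one direction: 66 + 382 + 204 = 652.
The longest hop is 382; the others sum to 270. Folding the others back against it leaves at least 382 − 270 = 112.

112 ≤ DG ≤ 652 m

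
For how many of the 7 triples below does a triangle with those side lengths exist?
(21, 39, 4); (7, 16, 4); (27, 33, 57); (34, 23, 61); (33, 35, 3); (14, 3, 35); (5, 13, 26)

2

(4,21,39): 4+21 ≤ 39 → not valid
(4,7,16): 4+7 ≤ 16 → not valid
(27,33,57): 27+33 > 57 → valid
(23,34,61): 23+34 ≤ 61 → not valid
(3,33,35): 3+33 > 35 → valid
(3,14,35): 3+14 ≤ 35 → not valid
(5,13,26): 5+13 ≤ 26 → not valid
2 of the 7 triples form a triangle.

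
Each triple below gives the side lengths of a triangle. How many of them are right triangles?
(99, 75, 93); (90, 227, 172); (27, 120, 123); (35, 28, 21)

2

(99,75,93): 75²+93² = 14274 > 9801 = 99² → acute
(90,227,172): 90²+172² = 37684 < 51529 = 227² → obtuse
(27,120,123): 27²+120² = 15129 = 123² → right
(35,28,21): 21²+28² = 1225 = 35² → right
2 of the 4 are right.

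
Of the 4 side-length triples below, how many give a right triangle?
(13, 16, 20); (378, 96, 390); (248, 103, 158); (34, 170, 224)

1

(13,16,20): 13²+16² = 425 > 400 = 20² → acute
(378,96,390): 96²+378² = 152100 = 390² → right
(248,103,158): 103²+158² = 35573 < 61504 = 248² → obtuse
(34,170,224): 34+170 ≤ 224, not a triangle
1 of the 4 is right.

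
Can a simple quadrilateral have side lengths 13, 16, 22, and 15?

Yes

A quadrilateral exists iff every side is shorter than the sum of the others — equivalently, the longest side is less than the sum of the rest.
Longest side 22 < 44 (sum of the remaining 3), so yes.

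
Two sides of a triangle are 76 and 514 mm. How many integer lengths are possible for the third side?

151

The third side lies in the open interval (438, 590).
Integers from 439 to 589 inclusive: 589 − 439 + 1 = 151.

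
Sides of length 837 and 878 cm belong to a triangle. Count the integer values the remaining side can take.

1673

The third side lies in the open interval (41, 1715).
Integers from 42 to 1714 inclusive: 1714 − 42 + 1 = 1673.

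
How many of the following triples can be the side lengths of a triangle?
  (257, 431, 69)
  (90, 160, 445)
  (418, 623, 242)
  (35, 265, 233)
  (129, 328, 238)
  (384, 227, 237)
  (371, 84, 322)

5

(69,257,431): 69+257 ≤ 431 → not valid
(90,160,445): 90+160 ≤ 445 → not valid
(242,418,623): 242+418 > 623 → valid
(35,233,265): 35+233 > 265 → valid
(129,238,328): 129+238 > 328 → valid
(227,237,384): 227+237 > 384 → valid
(84,322,371): 84+322 > 371 → valid
5 of the 7 triples form a triangle.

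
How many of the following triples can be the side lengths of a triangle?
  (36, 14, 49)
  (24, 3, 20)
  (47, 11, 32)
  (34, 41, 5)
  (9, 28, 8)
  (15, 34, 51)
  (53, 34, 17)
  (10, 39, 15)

1

(14,36,49): 14+36 > 49 → valid
(3,20,24): 3+20 ≤ 24 → not valid
(11,32,47): 11+32 ≤ 47 → not valid
(5,34,41): 5+34 ≤ 41 → not valid
(8,9,28): 8+9 ≤ 28 → not valid
(15,34,51): 15+34 ≤ 51 → not valid
(17,34,53): 17+34 ≤ 53 → not valid
(10,15,39): 10+15 ≤ 39 → not valid
1 of the 8 triples forms a triangle.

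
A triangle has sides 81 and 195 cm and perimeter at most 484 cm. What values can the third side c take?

Triangle inequality alone gives 114 < c < 276.
The perimeter condition gives c ≤ 484 − 81 − 195 = 208.
Intersecting the two: 114 < c ≤ 208.

114 < c ≤ 208 cm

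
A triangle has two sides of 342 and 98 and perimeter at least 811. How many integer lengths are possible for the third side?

Triangle inequality: 244 < x < 440. Perimeter ≥ 811 gives x ≥ 811 − 342 − 98 = 371.
So 371 ≤ x < 440; integers 371 through 439: 69 values.

69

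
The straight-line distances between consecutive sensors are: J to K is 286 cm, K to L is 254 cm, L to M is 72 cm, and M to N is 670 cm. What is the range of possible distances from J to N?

The maximum is all hops collinear in one direction: 286 + 254 + 72 + 670 = 1282.
The longest hop is 670; the others sum to 612. Folding the others back against it leaves at least 670 − 612 = 58.

58 ≤ JN ≤ 1282 cm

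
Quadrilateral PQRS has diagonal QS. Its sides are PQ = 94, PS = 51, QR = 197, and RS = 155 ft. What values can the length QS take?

From triangle PQS: |94 − 51| < QS < 94 + 51, i.e. 43 < QS < 145.
From triangle RQS: 42 < QS < 352.
Both must hold, so QS lies in the intersection.

43 < QS < 145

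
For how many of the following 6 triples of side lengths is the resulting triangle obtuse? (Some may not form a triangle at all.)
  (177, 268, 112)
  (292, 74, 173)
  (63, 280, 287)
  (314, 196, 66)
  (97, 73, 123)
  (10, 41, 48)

3

(177,268,112): 112²+177² = 43873 < 71824 = 268² → obtuse
(292,74,173): 74+173 ≤ 292, not a triangle
(63,280,287): 63²+280² = 82369 = 287² → right
(314,196,66): 66+196 ≤ 314, not a triangle
(97,73,123): 73²+97² = 14738 < 15129 = 123² → obtuse
(10,41,48): 10²+41² = 1781 < 2304 = 48² → obtuse
3 of the 6 are obtuse.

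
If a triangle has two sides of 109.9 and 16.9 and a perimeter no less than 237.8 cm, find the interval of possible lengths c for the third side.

111.0 ≤ c < 126.8

Triangle inequality alone gives 93.0 < c < 126.8.
The perimeter condition gives c ≥ 237.8 − 109.9 − 16.9 = 111.0.
Intersecting the two: 111.0 ≤ c < 126.8.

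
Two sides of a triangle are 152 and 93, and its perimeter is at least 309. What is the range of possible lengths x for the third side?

Triangle inequality alone gives 59 < x < 245.
The perimeter condition gives x ≥ 309 − 152 − 93 = 64.
Intersecting the two: 64 ≤ x < 245.

64 ≤ x < 245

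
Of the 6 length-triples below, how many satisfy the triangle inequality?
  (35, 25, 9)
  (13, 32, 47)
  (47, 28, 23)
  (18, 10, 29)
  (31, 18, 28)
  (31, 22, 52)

(9,25,35): 9+25 ≤ 35 → not valid
(13,32,47): 13+32 ≤ 47 → not valid
(23,28,47): 23+28 > 47 → valid
(10,18,29): 10+18 ≤ 29 → not valid
(18,28,31): 18+28 > 31 → valid
(22,31,52): 22+31 > 52 → valid
3 of the 6 triples form a triangle.

3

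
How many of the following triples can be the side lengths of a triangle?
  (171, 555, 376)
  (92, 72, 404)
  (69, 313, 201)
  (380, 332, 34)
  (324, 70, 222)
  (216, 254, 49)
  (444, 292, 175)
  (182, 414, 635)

(171,376,555): 171+376 ≤ 555 → not valid
(72,92,404): 72+92 ≤ 404 → not valid
(69,201,313): 69+201 ≤ 313 → not valid
(34,332,380): 34+332 ≤ 380 → not valid
(70,222,324): 70+222 ≤ 324 → not valid
(49,216,254): 49+216 > 254 → valid
(175,292,444): 175+292 > 444 → valid
(182,414,635): 182+414 ≤ 635 → not valid
2 of the 8 triples form a triangle.

2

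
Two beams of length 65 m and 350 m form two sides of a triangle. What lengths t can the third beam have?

By the triangle inequality, t must be less than 65 + 350 = 415 and greater than |65 − 350| = 285.

285 < t < 415 (m)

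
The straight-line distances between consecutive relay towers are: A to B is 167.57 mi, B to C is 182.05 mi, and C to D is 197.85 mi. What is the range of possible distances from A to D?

0 ≤ AD ≤ 547.47 mi

The maximum is all hops collinear in one direction: 167.57 + 182.05 + 197.85 = 547.47.
The longest hop is 197.85; the others sum to 349.62. Since 197.85 ≤ 349.62, the path can fold back on itself completely, so the minimum distance is 0.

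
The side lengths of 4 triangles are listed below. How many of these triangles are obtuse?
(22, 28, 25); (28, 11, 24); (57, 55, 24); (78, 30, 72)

1

(22,28,25): 22²+25² = 1109 > 784 = 28² → acute
(28,11,24): 11²+24² = 697 < 784 = 28² → obtuse
(57,55,24): 24²+55² = 3601 > 3249 = 57² → acute
(78,30,72): 30²+72² = 6084 = 78² → right
1 of the 4 is obtuse.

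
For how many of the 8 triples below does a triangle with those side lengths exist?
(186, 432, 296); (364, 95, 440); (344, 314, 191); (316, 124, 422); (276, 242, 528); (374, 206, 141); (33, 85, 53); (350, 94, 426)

(186,296,432): 186+296 > 432 → valid
(95,364,440): 95+364 > 440 → valid
(191,314,344): 191+314 > 344 → valid
(124,316,422): 124+316 > 422 → valid
(242,276,528): 242+276 ≤ 528 → not valid
(141,206,374): 141+206 ≤ 374 → not valid
(33,53,85): 33+53 > 85 → valid
(94,350,426): 94+350 > 426 → valid
6 of the 8 triples form a triangle.

6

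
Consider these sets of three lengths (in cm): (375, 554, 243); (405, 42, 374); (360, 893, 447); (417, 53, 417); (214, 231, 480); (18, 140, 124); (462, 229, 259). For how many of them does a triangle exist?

5

(243,375,554): 243+375 > 554 → valid
(42,374,405): 42+374 > 405 → valid
(360,447,893): 360+447 ≤ 893 → not valid
(53,417,417): 53+417 > 417 → valid
(214,231,480): 214+231 ≤ 480 → not valid
(18,124,140): 18+124 > 140 → valid
(229,259,462): 229+259 > 462 → valid
5 of the 7 triples form a triangle.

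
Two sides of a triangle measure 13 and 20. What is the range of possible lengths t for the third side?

By the triangle inequality, t must be less than 13 + 20 = 33 and greater than |13 − 20| = 7.

7 < t < 33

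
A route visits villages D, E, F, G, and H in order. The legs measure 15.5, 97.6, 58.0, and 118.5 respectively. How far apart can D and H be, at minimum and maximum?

0 ≤ DH ≤ 289.6

The maximum is all hops collinear in one direction: 15.5 + 97.6 + 58.0 + 118.5 = 289.6.
The longest hop is 118.5; the others sum to 171.1. Since 118.5 ≤ 171.1, the path can fold back on itself completely, so the minimum distance is 0.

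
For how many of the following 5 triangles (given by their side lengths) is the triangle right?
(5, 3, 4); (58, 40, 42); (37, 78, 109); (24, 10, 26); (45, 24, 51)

4

(5,3,4): 3²+4² = 25 = 5² → right
(58,40,42): 40²+42² = 3364 = 58² → right
(37,78,109): 37²+78² = 7453 < 11881 = 109² → obtuse
(24,10,26): 10²+24² = 676 = 26² → right
(45,24,51): 24²+45² = 2601 = 51² → right
4 of the 5 are right.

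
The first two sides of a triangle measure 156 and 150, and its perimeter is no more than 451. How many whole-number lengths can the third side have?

Triangle inequality: 6 < x < 306. Perimeter ≤ 451 gives x ≤ 451 − 156 − 150 = 145.
So 6 < x ≤ 145; integers 7 through 145: 139 values.

139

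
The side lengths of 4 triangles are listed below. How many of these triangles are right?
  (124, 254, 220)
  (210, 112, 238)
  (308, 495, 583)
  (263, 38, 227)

(124,254,220): 124²+220² = 63776 < 64516 = 254² → obtuse
(210,112,238): 112²+210² = 56644 = 238² → right
(308,495,583): 308²+495² = 339889 = 583² → right
(263,38,227): 38²+227² = 52973 < 69169 = 263² → obtuse
2 of the 4 are right.

2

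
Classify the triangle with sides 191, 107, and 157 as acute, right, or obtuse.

Compare the square of the longest side to the sum of squares of the other two: 107² + 157² = 36098 < 36481 = 191².

obtuse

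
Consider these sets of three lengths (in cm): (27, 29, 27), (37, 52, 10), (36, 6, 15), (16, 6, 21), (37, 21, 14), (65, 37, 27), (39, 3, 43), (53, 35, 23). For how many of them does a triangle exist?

(27,27,29): 27+27 > 29 → valid
(10,37,52): 10+37 ≤ 52 → not valid
(6,15,36): 6+15 ≤ 36 → not valid
(6,16,21): 6+16 > 21 → valid
(14,21,37): 14+21 ≤ 37 → not valid
(27,37,65): 27+37 ≤ 65 → not valid
(3,39,43): 3+39 ≤ 43 → not valid
(23,35,53): 23+35 > 53 → valid
3 of the 8 triples form a triangle.

3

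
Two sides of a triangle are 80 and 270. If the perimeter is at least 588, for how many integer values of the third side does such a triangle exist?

Triangle inequality: 190 < x < 350. Perimeter ≥ 588 gives x ≥ 588 − 80 − 270 = 238.
So 238 ≤ x < 350; integers 238 through 349: 112 values.

112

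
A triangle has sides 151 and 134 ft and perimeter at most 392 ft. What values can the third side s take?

Triangle inequality alone gives 17 < s < 285.
The perimeter condition gives s ≤ 392 − 151 − 134 = 107.
Intersecting the two: 17 < s ≤ 107.

17 < s ≤ 107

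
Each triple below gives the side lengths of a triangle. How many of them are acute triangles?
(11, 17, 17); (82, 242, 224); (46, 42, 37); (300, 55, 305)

2

(11,17,17): 11²+17² = 410 > 289 = 17² → acute
(82,242,224): 82²+224² = 56900 < 58564 = 242² → obtuse
(46,42,37): 37²+42² = 3133 > 2116 = 46² → acute
(300,55,305): 55²+300² = 93025 = 305² → right
2 of the 4 are acute.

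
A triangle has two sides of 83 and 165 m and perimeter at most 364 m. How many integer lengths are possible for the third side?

34

Triangle inequality: 82 < x < 248. Perimeter ≤ 364 gives x ≤ 364 − 83 − 165 = 116.
So 82 < x ≤ 116; integers 83 through 116: 34 values.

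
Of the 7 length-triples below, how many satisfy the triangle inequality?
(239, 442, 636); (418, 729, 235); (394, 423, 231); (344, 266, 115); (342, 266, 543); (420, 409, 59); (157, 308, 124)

(239,442,636): 239+442 > 636 → valid
(235,418,729): 235+418 ≤ 729 → not valid
(231,394,423): 231+394 > 423 → valid
(115,266,344): 115+266 > 344 → valid
(266,342,543): 266+342 > 543 → valid
(59,409,420): 59+409 > 420 → valid
(124,157,308): 124+157 ≤ 308 → not valid
5 of the 7 triples form a triangle.

5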